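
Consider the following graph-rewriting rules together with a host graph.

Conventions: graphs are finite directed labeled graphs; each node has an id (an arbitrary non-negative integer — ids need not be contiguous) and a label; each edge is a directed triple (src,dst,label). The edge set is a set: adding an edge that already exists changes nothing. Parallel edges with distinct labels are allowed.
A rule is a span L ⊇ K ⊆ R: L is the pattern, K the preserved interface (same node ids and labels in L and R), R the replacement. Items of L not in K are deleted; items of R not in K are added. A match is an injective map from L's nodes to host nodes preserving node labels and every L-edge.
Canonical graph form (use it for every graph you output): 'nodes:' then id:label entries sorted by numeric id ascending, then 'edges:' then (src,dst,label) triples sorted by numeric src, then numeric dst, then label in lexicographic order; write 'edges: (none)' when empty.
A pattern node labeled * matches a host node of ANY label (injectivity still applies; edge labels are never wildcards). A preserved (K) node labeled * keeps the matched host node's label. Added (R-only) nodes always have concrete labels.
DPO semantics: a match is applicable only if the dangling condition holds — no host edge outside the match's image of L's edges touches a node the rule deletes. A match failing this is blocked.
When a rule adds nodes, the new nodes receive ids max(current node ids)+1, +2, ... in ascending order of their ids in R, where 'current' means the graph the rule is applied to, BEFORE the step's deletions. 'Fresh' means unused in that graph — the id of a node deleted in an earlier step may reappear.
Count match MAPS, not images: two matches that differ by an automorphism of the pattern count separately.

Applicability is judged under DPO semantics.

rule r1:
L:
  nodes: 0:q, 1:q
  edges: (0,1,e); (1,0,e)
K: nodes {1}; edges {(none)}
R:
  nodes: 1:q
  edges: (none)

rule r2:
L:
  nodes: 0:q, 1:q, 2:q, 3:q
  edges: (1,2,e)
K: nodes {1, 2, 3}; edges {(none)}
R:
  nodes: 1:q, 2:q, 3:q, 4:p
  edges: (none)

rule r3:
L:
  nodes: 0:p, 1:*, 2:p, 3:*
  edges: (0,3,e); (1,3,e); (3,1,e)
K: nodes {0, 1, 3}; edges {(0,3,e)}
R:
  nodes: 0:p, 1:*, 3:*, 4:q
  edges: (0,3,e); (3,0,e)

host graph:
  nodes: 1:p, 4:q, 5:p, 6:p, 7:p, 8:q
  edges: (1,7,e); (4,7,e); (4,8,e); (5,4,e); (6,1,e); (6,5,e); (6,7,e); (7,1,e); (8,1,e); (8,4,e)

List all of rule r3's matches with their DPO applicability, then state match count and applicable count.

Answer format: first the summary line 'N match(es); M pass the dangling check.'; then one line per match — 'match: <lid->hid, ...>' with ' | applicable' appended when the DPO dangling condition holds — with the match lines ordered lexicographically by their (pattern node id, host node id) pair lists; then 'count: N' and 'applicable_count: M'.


5 match(es); 0 pass the dangling check.
match: 0->5, 1->8, 2->1, 3->4
match: 0->5, 1->8, 2->6, 3->4
match: 0->5, 1->8, 2->7, 3->4
match: 0->6, 1->1, 2->5, 3->7
match: 0->6, 1->7, 2->5, 3->1
count: 5
applicable_count: 0


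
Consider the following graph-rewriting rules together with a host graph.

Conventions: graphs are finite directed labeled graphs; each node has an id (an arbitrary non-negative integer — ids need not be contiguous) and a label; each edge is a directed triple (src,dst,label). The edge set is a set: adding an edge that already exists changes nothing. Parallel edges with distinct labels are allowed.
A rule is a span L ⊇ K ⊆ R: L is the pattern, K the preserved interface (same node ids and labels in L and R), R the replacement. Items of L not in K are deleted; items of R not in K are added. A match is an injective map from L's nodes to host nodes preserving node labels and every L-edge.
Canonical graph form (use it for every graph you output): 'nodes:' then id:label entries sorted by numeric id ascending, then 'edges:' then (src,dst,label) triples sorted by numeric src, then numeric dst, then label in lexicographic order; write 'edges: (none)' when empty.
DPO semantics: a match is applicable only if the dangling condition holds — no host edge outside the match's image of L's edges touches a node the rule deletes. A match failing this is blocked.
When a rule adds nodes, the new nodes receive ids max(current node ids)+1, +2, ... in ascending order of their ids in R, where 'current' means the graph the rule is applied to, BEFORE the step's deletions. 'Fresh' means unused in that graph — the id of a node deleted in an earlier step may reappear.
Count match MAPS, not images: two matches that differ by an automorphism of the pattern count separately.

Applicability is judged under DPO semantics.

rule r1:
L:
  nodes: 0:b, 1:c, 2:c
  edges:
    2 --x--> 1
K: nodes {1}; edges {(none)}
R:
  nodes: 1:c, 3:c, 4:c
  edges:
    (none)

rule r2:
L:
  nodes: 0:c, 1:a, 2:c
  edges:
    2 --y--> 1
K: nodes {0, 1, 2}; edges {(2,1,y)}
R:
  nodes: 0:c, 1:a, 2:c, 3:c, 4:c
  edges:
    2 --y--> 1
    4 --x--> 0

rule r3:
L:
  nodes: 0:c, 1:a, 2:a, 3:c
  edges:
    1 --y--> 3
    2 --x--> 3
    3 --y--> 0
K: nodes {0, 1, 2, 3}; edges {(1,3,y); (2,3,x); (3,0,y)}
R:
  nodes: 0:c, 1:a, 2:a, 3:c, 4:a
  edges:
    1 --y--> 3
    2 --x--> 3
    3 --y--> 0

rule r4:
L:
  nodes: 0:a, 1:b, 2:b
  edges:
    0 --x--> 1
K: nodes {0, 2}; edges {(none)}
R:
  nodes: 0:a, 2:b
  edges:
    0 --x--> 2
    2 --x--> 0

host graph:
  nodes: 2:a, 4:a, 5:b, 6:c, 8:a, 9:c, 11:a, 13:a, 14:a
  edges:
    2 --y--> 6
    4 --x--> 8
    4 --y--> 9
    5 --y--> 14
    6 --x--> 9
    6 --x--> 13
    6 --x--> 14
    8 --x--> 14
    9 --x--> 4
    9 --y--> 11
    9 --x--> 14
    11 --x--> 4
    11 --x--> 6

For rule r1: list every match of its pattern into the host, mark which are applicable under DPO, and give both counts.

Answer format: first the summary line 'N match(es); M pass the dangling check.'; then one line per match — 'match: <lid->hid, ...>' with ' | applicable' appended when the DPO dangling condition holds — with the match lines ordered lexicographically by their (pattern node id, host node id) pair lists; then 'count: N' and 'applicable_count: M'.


1 match(es); 0 pass the dangling check.
match: 0->5, 1->9, 2->6
count: 1
applicable_count: 0


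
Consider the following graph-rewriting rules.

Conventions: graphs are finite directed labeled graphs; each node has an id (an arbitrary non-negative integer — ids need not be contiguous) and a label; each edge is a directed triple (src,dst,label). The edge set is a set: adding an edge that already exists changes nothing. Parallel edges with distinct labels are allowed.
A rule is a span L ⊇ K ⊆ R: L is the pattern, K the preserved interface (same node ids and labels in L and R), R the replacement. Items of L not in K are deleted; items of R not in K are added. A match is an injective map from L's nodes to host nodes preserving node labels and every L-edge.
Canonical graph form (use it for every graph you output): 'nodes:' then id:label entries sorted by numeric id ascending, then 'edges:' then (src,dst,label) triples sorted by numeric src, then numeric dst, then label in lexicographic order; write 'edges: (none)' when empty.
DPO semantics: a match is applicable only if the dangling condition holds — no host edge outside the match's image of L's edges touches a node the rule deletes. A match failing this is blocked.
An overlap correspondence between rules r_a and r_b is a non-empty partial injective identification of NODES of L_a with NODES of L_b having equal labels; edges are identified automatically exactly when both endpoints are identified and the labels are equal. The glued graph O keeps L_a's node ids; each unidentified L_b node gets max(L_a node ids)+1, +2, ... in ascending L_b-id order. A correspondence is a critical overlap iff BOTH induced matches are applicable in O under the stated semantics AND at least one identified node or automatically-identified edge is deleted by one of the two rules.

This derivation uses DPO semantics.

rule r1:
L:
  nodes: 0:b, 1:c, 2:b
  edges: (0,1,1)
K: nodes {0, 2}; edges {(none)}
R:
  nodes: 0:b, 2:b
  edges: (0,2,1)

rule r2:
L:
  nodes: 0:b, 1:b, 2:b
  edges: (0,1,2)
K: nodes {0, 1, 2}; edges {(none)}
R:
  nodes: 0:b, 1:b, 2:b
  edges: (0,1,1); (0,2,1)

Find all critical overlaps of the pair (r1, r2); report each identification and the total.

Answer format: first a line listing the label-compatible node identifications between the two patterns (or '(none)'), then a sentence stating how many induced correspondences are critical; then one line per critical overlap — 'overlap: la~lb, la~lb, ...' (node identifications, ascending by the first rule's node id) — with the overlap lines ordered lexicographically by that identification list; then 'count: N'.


label-compatible node identifications between L(r1) and L(r2): 0~0, 0~1, 0~2, 2~0, 2~1, 2~2
0 of the induced correspondences are critical overlaps of r1 and r2.
count: 0


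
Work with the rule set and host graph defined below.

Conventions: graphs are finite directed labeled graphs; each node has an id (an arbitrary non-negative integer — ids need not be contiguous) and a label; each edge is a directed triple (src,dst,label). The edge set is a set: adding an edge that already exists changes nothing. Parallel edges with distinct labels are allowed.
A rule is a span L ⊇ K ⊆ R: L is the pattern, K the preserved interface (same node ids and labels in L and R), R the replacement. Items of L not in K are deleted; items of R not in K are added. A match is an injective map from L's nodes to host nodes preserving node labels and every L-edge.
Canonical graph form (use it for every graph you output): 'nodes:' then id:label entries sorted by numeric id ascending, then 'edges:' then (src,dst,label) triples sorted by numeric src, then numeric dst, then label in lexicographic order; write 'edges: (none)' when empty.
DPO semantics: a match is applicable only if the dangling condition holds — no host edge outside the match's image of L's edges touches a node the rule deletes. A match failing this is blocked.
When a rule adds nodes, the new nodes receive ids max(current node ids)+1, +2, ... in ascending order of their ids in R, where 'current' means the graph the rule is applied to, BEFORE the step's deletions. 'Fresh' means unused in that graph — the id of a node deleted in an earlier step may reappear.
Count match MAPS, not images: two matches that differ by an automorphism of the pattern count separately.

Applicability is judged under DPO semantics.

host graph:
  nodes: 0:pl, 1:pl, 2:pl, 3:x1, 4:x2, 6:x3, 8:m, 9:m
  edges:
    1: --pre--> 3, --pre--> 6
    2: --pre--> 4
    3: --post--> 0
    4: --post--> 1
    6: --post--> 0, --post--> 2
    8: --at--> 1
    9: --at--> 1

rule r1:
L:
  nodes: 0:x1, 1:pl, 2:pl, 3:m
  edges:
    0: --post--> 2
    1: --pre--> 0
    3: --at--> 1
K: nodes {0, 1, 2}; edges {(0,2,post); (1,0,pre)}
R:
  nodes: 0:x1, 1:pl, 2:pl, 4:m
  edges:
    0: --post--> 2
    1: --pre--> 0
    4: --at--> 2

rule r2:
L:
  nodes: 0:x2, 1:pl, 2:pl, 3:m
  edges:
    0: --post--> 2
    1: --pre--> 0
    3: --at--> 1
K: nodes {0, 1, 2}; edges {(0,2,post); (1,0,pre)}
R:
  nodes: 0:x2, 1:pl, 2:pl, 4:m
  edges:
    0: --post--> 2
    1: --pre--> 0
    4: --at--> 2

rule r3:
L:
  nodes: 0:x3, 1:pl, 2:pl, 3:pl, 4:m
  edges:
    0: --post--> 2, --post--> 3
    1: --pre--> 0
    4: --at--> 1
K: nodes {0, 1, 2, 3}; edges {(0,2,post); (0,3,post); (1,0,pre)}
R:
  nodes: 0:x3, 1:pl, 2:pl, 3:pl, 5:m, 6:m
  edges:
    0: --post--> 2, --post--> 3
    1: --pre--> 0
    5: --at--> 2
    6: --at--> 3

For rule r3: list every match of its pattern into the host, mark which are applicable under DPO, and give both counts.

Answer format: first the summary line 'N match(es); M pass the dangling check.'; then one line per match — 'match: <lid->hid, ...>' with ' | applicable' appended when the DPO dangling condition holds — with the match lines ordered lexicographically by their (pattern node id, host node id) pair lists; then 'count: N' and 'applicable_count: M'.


4 match(es); 4 pass the dangling check.
match: 0->6, 1->1, 2->0, 3->2, 4->8 | applicable
match: 0->6, 1->1, 2->0, 3->2, 4->9 | applicable
match: 0->6, 1->1, 2->2, 3->0, 4->8 | applicable
match: 0->6, 1->1, 2->2, 3->0, 4->9 | applicable
count: 4
applicable_count: 4


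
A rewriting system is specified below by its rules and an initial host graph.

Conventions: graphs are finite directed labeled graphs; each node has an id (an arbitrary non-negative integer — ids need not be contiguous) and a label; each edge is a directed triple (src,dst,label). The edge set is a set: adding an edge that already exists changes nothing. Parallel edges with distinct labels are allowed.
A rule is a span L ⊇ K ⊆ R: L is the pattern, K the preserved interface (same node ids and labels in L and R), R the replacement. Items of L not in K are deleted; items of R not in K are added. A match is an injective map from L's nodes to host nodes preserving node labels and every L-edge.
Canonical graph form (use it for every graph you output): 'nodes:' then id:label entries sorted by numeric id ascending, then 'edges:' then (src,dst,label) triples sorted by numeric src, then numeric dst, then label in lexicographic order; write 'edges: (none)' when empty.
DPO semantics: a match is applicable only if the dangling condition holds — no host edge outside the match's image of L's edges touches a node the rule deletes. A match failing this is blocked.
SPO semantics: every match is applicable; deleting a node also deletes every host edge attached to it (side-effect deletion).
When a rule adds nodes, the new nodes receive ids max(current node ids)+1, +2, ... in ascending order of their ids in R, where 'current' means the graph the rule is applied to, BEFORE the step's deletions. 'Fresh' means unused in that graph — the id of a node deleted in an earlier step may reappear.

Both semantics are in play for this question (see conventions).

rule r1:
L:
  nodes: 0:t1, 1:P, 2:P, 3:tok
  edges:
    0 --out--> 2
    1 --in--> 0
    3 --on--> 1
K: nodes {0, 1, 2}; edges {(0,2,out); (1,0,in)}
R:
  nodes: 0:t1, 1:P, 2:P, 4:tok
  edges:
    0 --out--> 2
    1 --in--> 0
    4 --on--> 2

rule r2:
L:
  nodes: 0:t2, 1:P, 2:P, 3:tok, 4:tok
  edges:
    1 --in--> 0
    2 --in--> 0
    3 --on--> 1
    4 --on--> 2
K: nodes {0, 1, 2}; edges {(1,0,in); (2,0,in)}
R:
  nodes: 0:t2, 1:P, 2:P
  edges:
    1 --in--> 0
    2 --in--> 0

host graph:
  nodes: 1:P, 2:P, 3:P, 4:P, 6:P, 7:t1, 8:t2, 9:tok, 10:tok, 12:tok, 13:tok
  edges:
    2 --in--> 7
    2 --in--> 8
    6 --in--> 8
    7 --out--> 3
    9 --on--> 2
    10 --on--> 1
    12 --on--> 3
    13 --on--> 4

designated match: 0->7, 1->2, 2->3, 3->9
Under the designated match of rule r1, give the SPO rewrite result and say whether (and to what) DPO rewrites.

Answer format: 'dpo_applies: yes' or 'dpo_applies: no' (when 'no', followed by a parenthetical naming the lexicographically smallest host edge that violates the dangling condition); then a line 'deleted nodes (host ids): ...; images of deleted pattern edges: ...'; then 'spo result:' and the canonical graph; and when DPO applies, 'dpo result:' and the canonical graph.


dpo_applies: yes
deleted nodes (host ids): 9; images of deleted pattern edges: (9,2,on)
spo result:
nodes: 1:P, 2:P, 3:P, 4:P, 6:P, 7:t1, 8:t2, 10:tok, 12:tok, 13:tok, 14:tok
edges: (2,7,in); (2,8,in); (6,8,in); (7,3,out); (10,1,on); (12,3,on); (13,4,on); (14,3,on)
dpo result:
nodes: 1:P, 2:P, 3:P, 4:P, 6:P, 7:t1, 8:t2, 10:tok, 12:tok, 13:tok, 14:tok
edges: (2,7,in); (2,8,in); (6,8,in); (7,3,out); (10,1,on); (12,3,on); (13,4,on); (14,3,on)


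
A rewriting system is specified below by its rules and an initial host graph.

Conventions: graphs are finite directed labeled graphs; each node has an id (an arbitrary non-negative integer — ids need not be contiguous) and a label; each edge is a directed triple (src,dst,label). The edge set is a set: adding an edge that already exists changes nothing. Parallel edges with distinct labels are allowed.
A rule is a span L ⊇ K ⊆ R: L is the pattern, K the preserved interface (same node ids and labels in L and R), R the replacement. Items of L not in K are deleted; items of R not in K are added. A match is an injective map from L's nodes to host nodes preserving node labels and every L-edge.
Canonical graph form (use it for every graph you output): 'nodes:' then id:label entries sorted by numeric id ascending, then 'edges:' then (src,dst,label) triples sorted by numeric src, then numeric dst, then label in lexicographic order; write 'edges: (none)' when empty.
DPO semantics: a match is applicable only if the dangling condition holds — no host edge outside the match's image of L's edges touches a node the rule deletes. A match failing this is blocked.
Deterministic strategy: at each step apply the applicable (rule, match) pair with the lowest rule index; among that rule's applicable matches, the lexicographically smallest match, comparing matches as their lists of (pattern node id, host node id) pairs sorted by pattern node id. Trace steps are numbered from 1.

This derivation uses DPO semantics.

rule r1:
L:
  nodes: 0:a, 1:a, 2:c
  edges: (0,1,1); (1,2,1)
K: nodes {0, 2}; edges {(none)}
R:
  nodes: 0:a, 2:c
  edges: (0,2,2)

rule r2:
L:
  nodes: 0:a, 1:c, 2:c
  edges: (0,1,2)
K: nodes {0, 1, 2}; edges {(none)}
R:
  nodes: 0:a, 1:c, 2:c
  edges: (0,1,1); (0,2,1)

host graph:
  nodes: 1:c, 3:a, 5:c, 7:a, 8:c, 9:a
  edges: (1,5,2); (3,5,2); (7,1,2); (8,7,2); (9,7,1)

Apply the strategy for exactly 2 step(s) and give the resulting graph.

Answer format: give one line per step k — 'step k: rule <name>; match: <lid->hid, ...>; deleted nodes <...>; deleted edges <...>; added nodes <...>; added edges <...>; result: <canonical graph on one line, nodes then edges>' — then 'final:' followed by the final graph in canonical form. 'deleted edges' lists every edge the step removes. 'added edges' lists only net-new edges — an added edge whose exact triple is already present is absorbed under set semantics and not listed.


step 1: rule r2; match: 0->3, 1->5, 2->1; deleted nodes (none); deleted edges (3,5,2); added nodes (none); added edges (3,1,1); (3,5,1); result: nodes: 1:c, 3:a, 5:c, 7:a, 8:c, 9:a edges: (1,5,2); (3,1,1); (3,5,1); (7,1,2); (8,7,2); (9,7,1)
step 2: rule r2; match: 0->7, 1->1, 2->5; deleted nodes (none); deleted edges (7,1,2); added nodes (none); added edges (7,1,1); (7,5,1); result: nodes: 1:c, 3:a, 5:c, 7:a, 8:c, 9:a edges: (1,5,2); (3,1,1); (3,5,1); (7,1,1); (7,5,1); (8,7,2); (9,7,1)
final:
nodes: 1:c, 3:a, 5:c, 7:a, 8:c, 9:a
edges: (1,5,2); (3,1,1); (3,5,1); (7,1,1); (7,5,1); (8,7,2); (9,7,1)


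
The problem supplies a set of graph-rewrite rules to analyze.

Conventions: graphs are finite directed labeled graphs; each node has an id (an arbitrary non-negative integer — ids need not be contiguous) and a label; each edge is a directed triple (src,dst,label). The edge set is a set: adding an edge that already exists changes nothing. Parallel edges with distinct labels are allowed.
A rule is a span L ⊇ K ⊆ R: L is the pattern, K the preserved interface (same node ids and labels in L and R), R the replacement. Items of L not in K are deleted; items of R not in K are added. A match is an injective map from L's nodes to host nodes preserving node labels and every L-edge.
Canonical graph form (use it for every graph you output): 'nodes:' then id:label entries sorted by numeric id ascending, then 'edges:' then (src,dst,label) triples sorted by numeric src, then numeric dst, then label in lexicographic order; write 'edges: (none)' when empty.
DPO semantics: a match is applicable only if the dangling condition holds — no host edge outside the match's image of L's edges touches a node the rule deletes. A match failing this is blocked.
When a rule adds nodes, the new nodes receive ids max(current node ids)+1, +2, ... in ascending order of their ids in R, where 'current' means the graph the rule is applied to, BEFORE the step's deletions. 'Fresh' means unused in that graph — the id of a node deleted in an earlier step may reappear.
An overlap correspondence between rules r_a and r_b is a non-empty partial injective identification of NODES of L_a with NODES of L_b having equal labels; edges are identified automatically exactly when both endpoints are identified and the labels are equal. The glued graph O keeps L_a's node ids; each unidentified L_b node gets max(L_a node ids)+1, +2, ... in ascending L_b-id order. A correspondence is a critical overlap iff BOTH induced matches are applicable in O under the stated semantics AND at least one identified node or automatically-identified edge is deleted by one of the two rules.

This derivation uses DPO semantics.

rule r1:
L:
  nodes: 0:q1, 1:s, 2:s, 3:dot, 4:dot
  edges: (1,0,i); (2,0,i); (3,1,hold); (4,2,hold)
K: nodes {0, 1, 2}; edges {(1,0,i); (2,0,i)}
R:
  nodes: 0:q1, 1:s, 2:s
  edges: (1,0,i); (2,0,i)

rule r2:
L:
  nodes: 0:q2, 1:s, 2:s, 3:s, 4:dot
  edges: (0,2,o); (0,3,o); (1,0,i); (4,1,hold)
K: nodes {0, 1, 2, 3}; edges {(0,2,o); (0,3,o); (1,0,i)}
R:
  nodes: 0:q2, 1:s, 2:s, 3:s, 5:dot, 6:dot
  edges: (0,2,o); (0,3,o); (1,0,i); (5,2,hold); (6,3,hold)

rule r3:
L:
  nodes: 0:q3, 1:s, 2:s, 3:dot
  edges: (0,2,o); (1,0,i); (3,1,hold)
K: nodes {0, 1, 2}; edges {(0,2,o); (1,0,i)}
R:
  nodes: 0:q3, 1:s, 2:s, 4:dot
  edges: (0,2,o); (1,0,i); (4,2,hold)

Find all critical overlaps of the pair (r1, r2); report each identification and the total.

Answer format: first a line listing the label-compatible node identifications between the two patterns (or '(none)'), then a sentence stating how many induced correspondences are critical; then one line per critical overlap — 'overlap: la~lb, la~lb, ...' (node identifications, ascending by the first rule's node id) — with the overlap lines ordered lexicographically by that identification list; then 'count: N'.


label-compatible node identifications between L(r1) and L(r2): 1~1, 1~2, 1~3, 2~1, 2~2, 2~3, 3~4, 4~4
6 of the induced correspondences are critical overlaps of r1 and r2.
overlap: 1~1, 2~2, 3~4
overlap: 1~1, 2~3, 3~4
overlap: 1~1, 3~4
overlap: 1~2, 2~1, 4~4
overlap: 1~3, 2~1, 4~4
overlap: 2~1, 4~4
count: 6


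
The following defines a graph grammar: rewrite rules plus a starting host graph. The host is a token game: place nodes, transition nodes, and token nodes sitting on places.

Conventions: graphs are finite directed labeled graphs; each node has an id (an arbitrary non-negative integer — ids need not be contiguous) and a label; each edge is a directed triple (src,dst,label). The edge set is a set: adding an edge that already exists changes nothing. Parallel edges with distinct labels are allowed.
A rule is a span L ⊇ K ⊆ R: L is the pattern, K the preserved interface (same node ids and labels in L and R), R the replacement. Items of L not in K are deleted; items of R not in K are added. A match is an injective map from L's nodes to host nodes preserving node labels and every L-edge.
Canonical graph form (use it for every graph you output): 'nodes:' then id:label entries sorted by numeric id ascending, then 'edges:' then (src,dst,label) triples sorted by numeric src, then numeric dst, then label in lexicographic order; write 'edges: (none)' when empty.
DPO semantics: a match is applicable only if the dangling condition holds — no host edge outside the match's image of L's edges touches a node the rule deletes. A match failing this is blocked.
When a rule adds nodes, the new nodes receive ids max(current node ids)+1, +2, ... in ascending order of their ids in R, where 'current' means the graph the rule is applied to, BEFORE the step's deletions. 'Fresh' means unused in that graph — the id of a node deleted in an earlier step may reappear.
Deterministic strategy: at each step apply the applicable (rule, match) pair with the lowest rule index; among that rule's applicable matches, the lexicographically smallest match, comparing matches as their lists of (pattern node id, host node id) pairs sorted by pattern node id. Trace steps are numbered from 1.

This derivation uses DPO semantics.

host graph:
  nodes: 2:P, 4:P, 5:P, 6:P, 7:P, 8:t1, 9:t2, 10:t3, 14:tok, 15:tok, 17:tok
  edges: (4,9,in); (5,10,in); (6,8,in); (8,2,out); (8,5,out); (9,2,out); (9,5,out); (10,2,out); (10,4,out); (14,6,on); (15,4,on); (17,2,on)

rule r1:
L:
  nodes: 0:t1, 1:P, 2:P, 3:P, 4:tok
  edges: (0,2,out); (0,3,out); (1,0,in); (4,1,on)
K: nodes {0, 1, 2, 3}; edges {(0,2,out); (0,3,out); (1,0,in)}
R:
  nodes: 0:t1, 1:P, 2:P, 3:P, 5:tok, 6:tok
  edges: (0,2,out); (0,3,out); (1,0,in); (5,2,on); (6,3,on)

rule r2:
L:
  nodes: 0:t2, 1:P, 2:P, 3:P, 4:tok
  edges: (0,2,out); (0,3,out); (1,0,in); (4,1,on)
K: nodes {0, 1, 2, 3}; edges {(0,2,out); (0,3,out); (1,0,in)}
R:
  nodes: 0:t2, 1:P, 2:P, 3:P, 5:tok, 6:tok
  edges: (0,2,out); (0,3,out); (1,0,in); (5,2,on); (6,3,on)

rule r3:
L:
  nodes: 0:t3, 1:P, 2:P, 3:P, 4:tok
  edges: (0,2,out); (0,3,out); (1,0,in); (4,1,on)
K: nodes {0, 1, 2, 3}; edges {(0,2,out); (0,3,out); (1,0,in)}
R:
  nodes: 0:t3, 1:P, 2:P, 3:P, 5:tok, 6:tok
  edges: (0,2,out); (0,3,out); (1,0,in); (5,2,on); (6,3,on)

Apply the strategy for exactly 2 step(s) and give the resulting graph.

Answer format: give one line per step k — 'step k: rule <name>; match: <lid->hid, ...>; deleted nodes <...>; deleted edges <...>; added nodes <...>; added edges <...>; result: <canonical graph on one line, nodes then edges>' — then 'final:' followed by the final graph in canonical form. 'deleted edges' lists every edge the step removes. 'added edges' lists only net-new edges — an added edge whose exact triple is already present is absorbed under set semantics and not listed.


step 1: rule r1; match: 0->8, 1->6, 2->2, 3->5, 4->14; deleted nodes 14; deleted edges (14,6,on); added nodes 18, 19; added edges (18,2,on); (19,5,on); result: nodes: 2:P, 4:P, 5:P, 6:P, 7:P, 8:t1, 9:t2, 10:t3, 15:tok, 17:tok, 18:tok, 19:tok edges: (4,9,in); (5,10,in); (6,8,in); (8,2,out); (8,5,out); (9,2,out); (9,5,out); (10,2,out); (10,4,out); (15,4,on); (17,2,on); (18,2,on); (19,5,on)
step 2: rule r2; match: 0->9, 1->4, 2->2, 3->5, 4->15; deleted nodes 15; deleted edges (15,4,on); added nodes 20, 21; added edges (20,2,on); (21,5,on); result: nodes: 2:P, 4:P, 5:P, 6:P, 7:P, 8:t1, 9:t2, 10:t3, 17:tok, 18:tok, 19:tok, 20:tok, 21:tok edges: (4,9,in); (5,10,in); (6,8,in); (8,2,out); (8,5,out); (9,2,out); (9,5,out); (10,2,out); (10,4,out); (17,2,on); (18,2,on); (19,5,on); (20,2,on); (21,5,on)
final:
nodes: 2:P, 4:P, 5:P, 6:P, 7:P, 8:t1, 9:t2, 10:t3, 17:tok, 18:tok, 19:tok, 20:tok, 21:tok
edges: (4,9,in); (5,10,in); (6,8,in); (8,2,out); (8,5,out); (9,2,out); (9,5,out); (10,2,out); (10,4,out); (17,2,on); (18,2,on); (19,5,on); (20,2,on); (21,5,on)


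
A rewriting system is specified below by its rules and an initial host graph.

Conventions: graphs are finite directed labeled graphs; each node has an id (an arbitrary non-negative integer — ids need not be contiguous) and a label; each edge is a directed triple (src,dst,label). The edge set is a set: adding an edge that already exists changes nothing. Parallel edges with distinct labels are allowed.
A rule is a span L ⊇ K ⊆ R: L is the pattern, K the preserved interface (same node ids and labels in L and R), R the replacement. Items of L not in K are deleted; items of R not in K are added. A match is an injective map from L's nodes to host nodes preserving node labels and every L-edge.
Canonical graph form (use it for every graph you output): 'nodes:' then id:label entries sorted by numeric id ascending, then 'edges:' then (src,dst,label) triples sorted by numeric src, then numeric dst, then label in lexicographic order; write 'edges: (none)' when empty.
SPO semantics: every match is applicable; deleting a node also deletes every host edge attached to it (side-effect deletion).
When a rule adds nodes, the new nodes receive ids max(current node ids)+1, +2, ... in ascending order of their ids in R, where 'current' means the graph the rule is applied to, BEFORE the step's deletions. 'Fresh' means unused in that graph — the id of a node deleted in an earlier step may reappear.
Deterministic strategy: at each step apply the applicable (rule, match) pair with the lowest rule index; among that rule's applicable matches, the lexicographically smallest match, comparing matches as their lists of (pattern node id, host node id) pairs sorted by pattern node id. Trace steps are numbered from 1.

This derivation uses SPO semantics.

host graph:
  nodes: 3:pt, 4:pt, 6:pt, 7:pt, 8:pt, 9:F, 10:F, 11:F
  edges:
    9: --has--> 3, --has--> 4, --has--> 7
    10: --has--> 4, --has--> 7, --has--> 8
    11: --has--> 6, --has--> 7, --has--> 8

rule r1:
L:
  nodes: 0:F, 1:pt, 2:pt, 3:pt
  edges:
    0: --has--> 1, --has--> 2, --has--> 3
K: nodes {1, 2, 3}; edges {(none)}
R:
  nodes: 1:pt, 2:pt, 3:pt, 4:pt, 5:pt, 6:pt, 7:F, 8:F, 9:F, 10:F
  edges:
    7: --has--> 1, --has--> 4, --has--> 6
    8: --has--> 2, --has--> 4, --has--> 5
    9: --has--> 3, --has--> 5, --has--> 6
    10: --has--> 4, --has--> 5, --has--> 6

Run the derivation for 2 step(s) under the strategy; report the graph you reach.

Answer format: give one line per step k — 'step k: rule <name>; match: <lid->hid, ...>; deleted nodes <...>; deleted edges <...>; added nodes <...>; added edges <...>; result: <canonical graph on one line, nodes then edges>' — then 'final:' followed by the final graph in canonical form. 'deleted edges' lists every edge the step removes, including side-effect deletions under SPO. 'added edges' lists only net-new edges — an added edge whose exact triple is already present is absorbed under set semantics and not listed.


step 1: rule r1; match: 0->9, 1->3, 2->4, 3->7; deleted nodes 9; deleted edges (9,3,has); (9,4,has); (9,7,has); added nodes 12, 13, 14, 15, 16, 17, 18; added edges (15,3,has); (15,12,has); (15,14,has); (16,4,has); (16,12,has); (16,13,has); (17,7,has); (17,13,has); (17,14,has); (18,12,has); (18,13,has); (18,14,has); result: nodes: 3:pt, 4:pt, 6:pt, 7:pt, 8:pt, 10:F, 11:F, 12:pt, 13:pt, 14:pt, 15:F, 16:F, 17:F, 18:F edges: (10,4,has); (10,7,has); (10,8,has); (11,6,has); (11,7,has); (11,8,has); (15,3,has); (15,12,has); (15,14,has); (16,4,has); (16,12,has); (16,13,has); (17,7,has); (17,13,has); (17,14,has); (18,12,has); (18,13,has); (18,14,has)
step 2: rule r1; match: 0->10, 1->4, 2->7, 3->8; deleted nodes 10; deleted edges (10,4,has); (10,7,has); (10,8,has); added nodes 19, 20, 21, 22, 23, 24, 25; added edges (22,4,has); (22,19,has); (22,21,has); (23,7,has); (23,19,has); (23,20,has); (24,8,has); (24,20,has); (24,21,has); (25,19,has); (25,20,has); (25,21,has); result: nodes: 3:pt, 4:pt, 6:pt, 7:pt, 8:pt, 11:F, 12:pt, 13:pt, 14:pt, 15:F, 16:F, 17:F, 18:F, 19:pt, 20:pt, 21:pt, 22:F, 23:F, 24:F, 25:F edges: (11,6,has); (11,7,has); (11,8,has); (15,3,has); (15,12,has); (15,14,has); (16,4,has); (16,12,has); (16,13,has); (17,7,has); (17,13,has); (17,14,has); (18,12,has); (18,13,has); (18,14,has); (22,4,has); (22,19,has); (22,21,has); (23,7,has); (23,19,has); (23,20,has); (24,8,has); (24,20,has); (24,21,has); (25,19,has); (25,20,has); (25,21,has)
final:
nodes: 3:pt, 4:pt, 6:pt, 7:pt, 8:pt, 11:F, 12:pt, 13:pt, 14:pt, 15:F, 16:F, 17:F, 18:F, 19:pt, 20:pt, 21:pt, 22:F, 23:F, 24:F, 25:F
edges: (11,6,has); (11,7,has); (11,8,has); (15,3,has); (15,12,has); (15,14,has); (16,4,has); (16,12,has); (16,13,has); (17,7,has); (17,13,has); (17,14,has); (18,12,has); (18,13,has); (18,14,has); (22,4,has); (22,19,has); (22,21,has); (23,7,has); (23,19,has); (23,20,has); (24,8,has); (24,20,has); (24,21,has); (25,19,has); (25,20,has); (25,21,has)


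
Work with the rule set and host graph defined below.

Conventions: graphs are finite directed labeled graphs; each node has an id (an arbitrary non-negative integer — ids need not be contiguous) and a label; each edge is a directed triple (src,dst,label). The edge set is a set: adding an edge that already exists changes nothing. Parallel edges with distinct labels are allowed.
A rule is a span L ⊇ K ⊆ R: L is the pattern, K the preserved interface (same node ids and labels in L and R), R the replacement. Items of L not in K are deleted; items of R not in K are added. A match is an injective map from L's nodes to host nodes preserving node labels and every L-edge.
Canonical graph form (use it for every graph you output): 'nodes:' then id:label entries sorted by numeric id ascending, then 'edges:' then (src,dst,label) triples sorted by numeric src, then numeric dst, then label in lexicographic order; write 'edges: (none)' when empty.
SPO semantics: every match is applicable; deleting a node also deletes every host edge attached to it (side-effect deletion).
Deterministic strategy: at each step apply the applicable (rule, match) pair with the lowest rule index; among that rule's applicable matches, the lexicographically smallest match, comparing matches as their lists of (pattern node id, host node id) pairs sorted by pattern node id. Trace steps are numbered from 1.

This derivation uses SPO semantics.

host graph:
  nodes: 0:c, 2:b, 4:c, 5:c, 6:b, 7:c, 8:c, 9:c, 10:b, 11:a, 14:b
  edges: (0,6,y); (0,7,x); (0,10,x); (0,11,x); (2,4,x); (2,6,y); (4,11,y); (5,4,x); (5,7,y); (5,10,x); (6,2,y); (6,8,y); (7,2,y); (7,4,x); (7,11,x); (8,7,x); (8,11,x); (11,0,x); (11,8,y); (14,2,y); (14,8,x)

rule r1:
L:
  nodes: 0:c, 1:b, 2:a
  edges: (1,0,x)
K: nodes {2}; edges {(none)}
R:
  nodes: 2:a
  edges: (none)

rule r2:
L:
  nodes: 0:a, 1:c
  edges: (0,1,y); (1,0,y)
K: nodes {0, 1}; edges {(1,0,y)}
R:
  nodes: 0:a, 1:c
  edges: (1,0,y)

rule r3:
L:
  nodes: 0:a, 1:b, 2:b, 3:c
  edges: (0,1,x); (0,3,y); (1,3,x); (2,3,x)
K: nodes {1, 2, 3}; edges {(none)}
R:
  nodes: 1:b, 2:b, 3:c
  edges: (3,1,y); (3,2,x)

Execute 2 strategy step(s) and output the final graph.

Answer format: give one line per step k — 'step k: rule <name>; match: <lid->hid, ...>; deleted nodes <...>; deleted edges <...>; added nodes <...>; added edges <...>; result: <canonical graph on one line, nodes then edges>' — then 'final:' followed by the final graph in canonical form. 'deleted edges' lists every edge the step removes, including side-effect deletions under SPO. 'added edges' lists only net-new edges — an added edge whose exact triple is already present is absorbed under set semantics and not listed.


step 1: rule r1; match: 0->4, 1->2, 2->11; deleted nodes 2, 4; deleted edges (2,4,x); (2,6,y); (4,11,y); (5,4,x); (6,2,y); (7,2,y); (7,4,x); (14,2,y); added nodes (none); added edges (none); result: nodes: 0:c, 5:c, 6:b, 7:c, 8:c, 9:c, 10:b, 11:a, 14:b edges: (0,6,y); (0,7,x); (0,10,x); (0,11,x); (5,7,y); (5,10,x); (6,8,y); (7,11,x); (8,7,x); (8,11,x); (11,0,x); (11,8,y); (14,8,x)
step 2: rule r1; match: 0->8, 1->14, 2->11; deleted nodes 8, 14; deleted edges (6,8,y); (8,7,x); (8,11,x); (11,8,y); (14,8,x); added nodes (none); added edges (none); result: nodes: 0:c, 5:c, 6:b, 7:c, 9:c, 10:b, 11:a edges: (0,6,y); (0,7,x); (0,10,x); (0,11,x); (5,7,y); (5,10,x); (7,11,x); (11,0,x)
final:
nodes: 0:c, 5:c, 6:b, 7:c, 9:c, 10:b, 11:a
edges: (0,6,y); (0,7,x); (0,10,x); (0,11,x); (5,7,y); (5,10,x); (7,11,x); (11,0,x)


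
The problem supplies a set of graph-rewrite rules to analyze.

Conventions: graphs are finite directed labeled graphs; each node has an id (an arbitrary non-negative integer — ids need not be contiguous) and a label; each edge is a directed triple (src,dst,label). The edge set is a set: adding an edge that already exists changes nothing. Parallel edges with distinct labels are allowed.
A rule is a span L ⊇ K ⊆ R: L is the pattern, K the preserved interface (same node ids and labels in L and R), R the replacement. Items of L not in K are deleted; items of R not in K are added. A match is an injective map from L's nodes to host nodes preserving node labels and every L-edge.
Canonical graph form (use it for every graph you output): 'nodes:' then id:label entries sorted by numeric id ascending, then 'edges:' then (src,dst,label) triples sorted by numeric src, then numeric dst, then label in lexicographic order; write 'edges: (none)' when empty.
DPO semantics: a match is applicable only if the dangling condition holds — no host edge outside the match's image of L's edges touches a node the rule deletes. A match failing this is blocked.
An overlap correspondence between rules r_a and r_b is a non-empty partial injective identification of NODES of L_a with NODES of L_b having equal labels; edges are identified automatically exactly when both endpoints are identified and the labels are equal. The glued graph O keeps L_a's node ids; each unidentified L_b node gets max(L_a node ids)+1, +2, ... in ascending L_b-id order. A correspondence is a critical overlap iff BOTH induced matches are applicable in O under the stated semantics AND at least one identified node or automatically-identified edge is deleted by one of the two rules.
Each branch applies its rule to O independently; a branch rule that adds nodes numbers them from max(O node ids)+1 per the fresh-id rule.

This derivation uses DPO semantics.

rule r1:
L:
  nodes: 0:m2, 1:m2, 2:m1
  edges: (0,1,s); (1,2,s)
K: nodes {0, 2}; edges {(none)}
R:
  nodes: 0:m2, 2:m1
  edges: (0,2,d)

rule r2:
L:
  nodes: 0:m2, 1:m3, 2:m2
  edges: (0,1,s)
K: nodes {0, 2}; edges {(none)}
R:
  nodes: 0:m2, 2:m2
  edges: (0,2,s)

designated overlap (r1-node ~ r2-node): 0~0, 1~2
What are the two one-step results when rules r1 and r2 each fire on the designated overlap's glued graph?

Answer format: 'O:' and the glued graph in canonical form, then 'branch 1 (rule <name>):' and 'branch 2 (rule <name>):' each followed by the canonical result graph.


O:
nodes: 0:m2, 1:m2, 2:m1, 3:m3
edges: (0,1,s); (0,3,s); (1,2,s)
branch 1 (rule r1):
nodes: 0:m2, 2:m1, 3:m3
edges: (0,2,d); (0,3,s)
branch 2 (rule r2):
nodes: 0:m2, 1:m2, 2:m1
edges: (0,1,s); (1,2,s)


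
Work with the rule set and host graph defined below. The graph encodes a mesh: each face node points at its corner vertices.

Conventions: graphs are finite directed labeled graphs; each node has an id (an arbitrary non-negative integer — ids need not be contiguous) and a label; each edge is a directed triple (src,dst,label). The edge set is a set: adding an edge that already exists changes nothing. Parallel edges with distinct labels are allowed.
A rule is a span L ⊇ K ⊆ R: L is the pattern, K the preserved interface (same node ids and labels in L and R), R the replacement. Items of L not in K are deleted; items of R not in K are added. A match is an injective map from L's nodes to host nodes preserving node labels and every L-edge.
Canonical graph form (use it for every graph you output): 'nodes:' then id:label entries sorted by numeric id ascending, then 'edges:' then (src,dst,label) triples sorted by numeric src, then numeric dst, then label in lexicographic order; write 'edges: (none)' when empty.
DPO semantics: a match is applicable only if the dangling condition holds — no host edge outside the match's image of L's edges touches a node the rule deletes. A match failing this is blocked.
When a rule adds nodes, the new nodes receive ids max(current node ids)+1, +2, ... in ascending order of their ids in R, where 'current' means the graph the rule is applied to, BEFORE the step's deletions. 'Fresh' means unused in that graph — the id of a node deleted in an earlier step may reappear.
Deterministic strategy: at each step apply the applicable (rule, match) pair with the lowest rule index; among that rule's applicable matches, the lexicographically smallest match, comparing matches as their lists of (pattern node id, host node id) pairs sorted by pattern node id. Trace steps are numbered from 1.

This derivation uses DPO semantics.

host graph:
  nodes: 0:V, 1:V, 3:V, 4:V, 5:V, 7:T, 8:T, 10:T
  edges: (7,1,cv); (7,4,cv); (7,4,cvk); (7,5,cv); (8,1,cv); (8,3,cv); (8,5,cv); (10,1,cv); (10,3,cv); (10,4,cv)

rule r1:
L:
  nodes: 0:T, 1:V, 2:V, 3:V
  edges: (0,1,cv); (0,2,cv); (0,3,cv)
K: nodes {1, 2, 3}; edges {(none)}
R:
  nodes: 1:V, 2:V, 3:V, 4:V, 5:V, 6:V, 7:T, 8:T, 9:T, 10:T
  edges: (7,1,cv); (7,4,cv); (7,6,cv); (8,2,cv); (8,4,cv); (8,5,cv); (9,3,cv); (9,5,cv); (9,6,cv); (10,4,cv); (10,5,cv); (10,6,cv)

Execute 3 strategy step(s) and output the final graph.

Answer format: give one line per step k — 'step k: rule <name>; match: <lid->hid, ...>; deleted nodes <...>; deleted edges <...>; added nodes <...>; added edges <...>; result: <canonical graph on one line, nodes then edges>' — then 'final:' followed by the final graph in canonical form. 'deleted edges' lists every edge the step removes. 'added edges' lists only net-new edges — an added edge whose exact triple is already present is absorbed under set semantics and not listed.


step 1: rule r1; match: 0->8, 1->1, 2->3, 3->5; deleted nodes 8; deleted edges (8,1,cv); (8,3,cv); (8,5,cv); added nodes 11, 12, 13, 14, 15, 16, 17; added edges (14,1,cv); (14,11,cv); (14,13,cv); (15,3,cv); (15,11,cv); (15,12,cv); (16,5,cv); (16,12,cv); (16,13,cv); (17,11,cv); (17,12,cv); (17,13,cv); result: nodes: 0:V, 1:V, 3:V, 4:V, 5:V, 7:T, 10:T, 11:V, 12:V, 13:V, 14:T, 15:T, 16:T, 17:T edges: (7,1,cv); (7,4,cv); (7,4,cvk); (7,5,cv); (10,1,cv); (10,3,cv); (10,4,cv); (14,1,cv); (14,11,cv); (14,13,cv); (15,3,cv); (15,11,cv); (15,12,cv); (16,5,cv); (16,12,cv); (16,13,cv); (17,11,cv); (17,12,cv); (17,13,cv)
step 2: rule r1; match: 0->10, 1->1, 2->3, 3->4; deleted nodes 10; deleted edges (10,1,cv); (10,3,cv); (10,4,cv); added nodes 18, 19, 20, 21, 22, 23, 24; added edges (21,1,cv); (21,18,cv); (21,20,cv); (22,3,cv); (22,18,cv); (22,19,cv); (23,4,cv); (23,19,cv); (23,20,cv); (24,18,cv); (24,19,cv); (24,20,cv); result: nodes: 0:V, 1:V, 3:V, 4:V, 5:V, 7:T, 11:V, 12:V, 13:V, 14:T, 15:T, 16:T, 17:T, 18:V, 19:V, 20:V, 21:T, 22:T, 23:T, 24:T edges: (7,1,cv); (7,4,cv); (7,4,cvk); (7,5,cv); (14,1,cv); (14,11,cv); (14,13,cv); (15,3,cv); (15,11,cv); (15,12,cv); (16,5,cv); (16,12,cv); (16,13,cv); (17,11,cv); (17,12,cv); (17,13,cv); (21,1,cv); (21,18,cv); (21,20,cv); (22,3,cv); (22,18,cv); (22,19,cv); (23,4,cv); (23,19,cv); (23,20,cv); (24,18,cv); (24,19,cv); (24,20,cv)
step 3: rule r1; match: 0->14, 1->1, 2->11, 3->13; deleted nodes 14; deleted edges (14,1,cv); (14,11,cv); (14,13,cv); added nodes 25, 26, 27, 28, 29, 30, 31; added edges (28,1,cv); (28,25,cv); (28,27,cv); (29,11,cv); (29,25,cv); (29,26,cv); (30,13,cv); (30,26,cv); (30,27,cv); (31,25,cv); (31,26,cv); (31,27,cv); result: nodes: 0:V, 1:V, 3:V, 4:V, 5:V, 7:T, 11:V, 12:V, 13:V, 15:T, 16:T, 17:T, 18:V, 19:V, 20:V, 21:T, 22:T, 23:T, 24:T, 25:V, 26:V, 27:V, 28:T, 29:T, 30:T, 31:T edges: (7,1,cv); (7,4,cv); (7,4,cvk); (7,5,cv); (15,3,cv); (15,11,cv); (15,12,cv); (16,5,cv); (16,12,cv); (16,13,cv); (17,11,cv); (17,12,cv); (17,13,cv); (21,1,cv); (21,18,cv); (21,20,cv); (22,3,cv); (22,18,cv); (22,19,cv); (23,4,cv); (23,19,cv); (23,20,cv); (24,18,cv); (24,19,cv); (24,20,cv); (28,1,cv); (28,25,cv); (28,27,cv); (29,11,cv); (29,25,cv); (29,26,cv); (30,13,cv); (30,26,cv); (30,27,cv); (31,25,cv); (31,26,cv); (31,27,cv)
final:
nodes: 0:V, 1:V, 3:V, 4:V, 5:V, 7:T, 11:V, 12:V, 13:V, 15:T, 16:T, 17:T, 18:V, 19:V, 20:V, 21:T, 22:T, 23:T, 24:T, 25:V, 26:V, 27:V, 28:T, 29:T, 30:T, 31:T
edges: (7,1,cv); (7,4,cv); (7,4,cvk); (7,5,cv); (15,3,cv); (15,11,cv); (15,12,cv); (16,5,cv); (16,12,cv); (16,13,cv); (17,11,cv); (17,12,cv); (17,13,cv); (21,1,cv); (21,18,cv); (21,20,cv); (22,3,cv); (22,18,cv); (22,19,cv); (23,4,cv); (23,19,cv); (23,20,cv); (24,18,cv); (24,19,cv); (24,20,cv); (28,1,cv); (28,25,cv); (28,27,cv); (29,11,cv); (29,25,cv); (29,26,cv); (30,13,cv); (30,26,cv); (30,27,cv); (31,25,cv); (31,26,cv); (31,27,cv)
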